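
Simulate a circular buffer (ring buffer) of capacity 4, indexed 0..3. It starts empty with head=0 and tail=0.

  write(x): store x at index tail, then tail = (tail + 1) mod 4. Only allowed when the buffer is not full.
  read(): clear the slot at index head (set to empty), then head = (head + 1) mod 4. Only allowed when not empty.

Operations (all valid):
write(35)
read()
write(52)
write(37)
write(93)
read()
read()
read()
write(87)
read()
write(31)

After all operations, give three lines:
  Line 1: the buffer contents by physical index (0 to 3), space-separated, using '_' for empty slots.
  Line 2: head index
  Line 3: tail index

Answer: _ 31 _ _
1
2

Derivation:
write(35): buf=[35 _ _ _], head=0, tail=1, size=1
read(): buf=[_ _ _ _], head=1, tail=1, size=0
write(52): buf=[_ 52 _ _], head=1, tail=2, size=1
write(37): buf=[_ 52 37 _], head=1, tail=3, size=2
write(93): buf=[_ 52 37 93], head=1, tail=0, size=3
read(): buf=[_ _ 37 93], head=2, tail=0, size=2
read(): buf=[_ _ _ 93], head=3, tail=0, size=1
read(): buf=[_ _ _ _], head=0, tail=0, size=0
write(87): buf=[87 _ _ _], head=0, tail=1, size=1
read(): buf=[_ _ _ _], head=1, tail=1, size=0
write(31): buf=[_ 31 _ _], head=1, tail=2, size=1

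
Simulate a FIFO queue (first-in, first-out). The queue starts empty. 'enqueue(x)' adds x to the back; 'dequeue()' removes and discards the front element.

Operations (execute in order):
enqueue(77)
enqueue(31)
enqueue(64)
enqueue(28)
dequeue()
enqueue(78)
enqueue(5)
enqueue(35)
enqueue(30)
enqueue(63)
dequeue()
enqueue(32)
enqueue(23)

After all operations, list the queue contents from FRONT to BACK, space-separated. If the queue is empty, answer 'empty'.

enqueue(77): [77]
enqueue(31): [77, 31]
enqueue(64): [77, 31, 64]
enqueue(28): [77, 31, 64, 28]
dequeue(): [31, 64, 28]
enqueue(78): [31, 64, 28, 78]
enqueue(5): [31, 64, 28, 78, 5]
enqueue(35): [31, 64, 28, 78, 5, 35]
enqueue(30): [31, 64, 28, 78, 5, 35, 30]
enqueue(63): [31, 64, 28, 78, 5, 35, 30, 63]
dequeue(): [64, 28, 78, 5, 35, 30, 63]
enqueue(32): [64, 28, 78, 5, 35, 30, 63, 32]
enqueue(23): [64, 28, 78, 5, 35, 30, 63, 32, 23]

Answer: 64 28 78 5 35 30 63 32 23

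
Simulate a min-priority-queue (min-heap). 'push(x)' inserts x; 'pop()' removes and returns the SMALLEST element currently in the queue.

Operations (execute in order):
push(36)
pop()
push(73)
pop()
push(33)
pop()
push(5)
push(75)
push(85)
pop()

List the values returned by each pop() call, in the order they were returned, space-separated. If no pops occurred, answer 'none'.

Answer: 36 73 33 5

Derivation:
push(36): heap contents = [36]
pop() → 36: heap contents = []
push(73): heap contents = [73]
pop() → 73: heap contents = []
push(33): heap contents = [33]
pop() → 33: heap contents = []
push(5): heap contents = [5]
push(75): heap contents = [5, 75]
push(85): heap contents = [5, 75, 85]
pop() → 5: heap contents = [75, 85]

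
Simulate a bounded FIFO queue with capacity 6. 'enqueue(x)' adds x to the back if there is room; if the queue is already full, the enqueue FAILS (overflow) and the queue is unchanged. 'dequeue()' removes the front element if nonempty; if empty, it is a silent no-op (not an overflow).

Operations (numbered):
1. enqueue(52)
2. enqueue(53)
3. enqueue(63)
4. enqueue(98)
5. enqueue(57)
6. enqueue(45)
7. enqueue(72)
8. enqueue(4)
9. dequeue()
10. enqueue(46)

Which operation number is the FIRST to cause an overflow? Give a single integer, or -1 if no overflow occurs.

1. enqueue(52): size=1
2. enqueue(53): size=2
3. enqueue(63): size=3
4. enqueue(98): size=4
5. enqueue(57): size=5
6. enqueue(45): size=6
7. enqueue(72): size=6=cap → OVERFLOW (fail)
8. enqueue(4): size=6=cap → OVERFLOW (fail)
9. dequeue(): size=5
10. enqueue(46): size=6

Answer: 7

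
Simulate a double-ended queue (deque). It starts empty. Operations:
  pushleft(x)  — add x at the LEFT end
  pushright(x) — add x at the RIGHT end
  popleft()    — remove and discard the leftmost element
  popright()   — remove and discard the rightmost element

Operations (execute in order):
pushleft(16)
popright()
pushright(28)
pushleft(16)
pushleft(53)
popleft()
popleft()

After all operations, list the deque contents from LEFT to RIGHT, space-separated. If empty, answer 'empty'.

pushleft(16): [16]
popright(): []
pushright(28): [28]
pushleft(16): [16, 28]
pushleft(53): [53, 16, 28]
popleft(): [16, 28]
popleft(): [28]

Answer: 28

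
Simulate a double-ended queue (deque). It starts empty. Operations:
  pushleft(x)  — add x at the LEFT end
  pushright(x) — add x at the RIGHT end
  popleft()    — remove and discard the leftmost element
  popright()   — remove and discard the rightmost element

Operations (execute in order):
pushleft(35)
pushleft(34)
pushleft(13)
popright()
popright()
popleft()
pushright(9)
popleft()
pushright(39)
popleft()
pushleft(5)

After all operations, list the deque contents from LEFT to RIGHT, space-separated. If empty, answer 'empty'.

pushleft(35): [35]
pushleft(34): [34, 35]
pushleft(13): [13, 34, 35]
popright(): [13, 34]
popright(): [13]
popleft(): []
pushright(9): [9]
popleft(): []
pushright(39): [39]
popleft(): []
pushleft(5): [5]

Answer: 5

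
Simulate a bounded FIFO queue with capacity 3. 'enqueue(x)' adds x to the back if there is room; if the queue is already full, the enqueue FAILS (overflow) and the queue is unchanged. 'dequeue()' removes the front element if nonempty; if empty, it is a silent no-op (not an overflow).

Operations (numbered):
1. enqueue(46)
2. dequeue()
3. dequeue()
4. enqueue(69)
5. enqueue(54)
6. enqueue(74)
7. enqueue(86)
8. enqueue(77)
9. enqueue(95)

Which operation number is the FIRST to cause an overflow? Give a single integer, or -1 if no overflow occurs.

Answer: 7

Derivation:
1. enqueue(46): size=1
2. dequeue(): size=0
3. dequeue(): empty, no-op, size=0
4. enqueue(69): size=1
5. enqueue(54): size=2
6. enqueue(74): size=3
7. enqueue(86): size=3=cap → OVERFLOW (fail)
8. enqueue(77): size=3=cap → OVERFLOW (fail)
9. enqueue(95): size=3=cap → OVERFLOW (fail)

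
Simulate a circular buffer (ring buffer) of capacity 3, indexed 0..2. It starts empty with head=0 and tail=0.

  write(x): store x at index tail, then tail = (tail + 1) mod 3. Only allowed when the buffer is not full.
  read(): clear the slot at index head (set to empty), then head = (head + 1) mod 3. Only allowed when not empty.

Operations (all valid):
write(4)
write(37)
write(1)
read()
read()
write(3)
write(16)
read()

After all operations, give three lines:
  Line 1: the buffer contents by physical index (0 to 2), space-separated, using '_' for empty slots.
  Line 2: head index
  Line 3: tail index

Answer: 3 16 _
0
2

Derivation:
write(4): buf=[4 _ _], head=0, tail=1, size=1
write(37): buf=[4 37 _], head=0, tail=2, size=2
write(1): buf=[4 37 1], head=0, tail=0, size=3
read(): buf=[_ 37 1], head=1, tail=0, size=2
read(): buf=[_ _ 1], head=2, tail=0, size=1
write(3): buf=[3 _ 1], head=2, tail=1, size=2
write(16): buf=[3 16 1], head=2, tail=2, size=3
read(): buf=[3 16 _], head=0, tail=2, size=2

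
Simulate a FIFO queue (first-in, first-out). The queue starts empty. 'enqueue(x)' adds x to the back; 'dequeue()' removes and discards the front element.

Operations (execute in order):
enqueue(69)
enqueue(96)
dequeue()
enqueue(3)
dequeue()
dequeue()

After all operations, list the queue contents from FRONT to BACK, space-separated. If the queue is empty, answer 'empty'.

enqueue(69): [69]
enqueue(96): [69, 96]
dequeue(): [96]
enqueue(3): [96, 3]
dequeue(): [3]
dequeue(): []

Answer: empty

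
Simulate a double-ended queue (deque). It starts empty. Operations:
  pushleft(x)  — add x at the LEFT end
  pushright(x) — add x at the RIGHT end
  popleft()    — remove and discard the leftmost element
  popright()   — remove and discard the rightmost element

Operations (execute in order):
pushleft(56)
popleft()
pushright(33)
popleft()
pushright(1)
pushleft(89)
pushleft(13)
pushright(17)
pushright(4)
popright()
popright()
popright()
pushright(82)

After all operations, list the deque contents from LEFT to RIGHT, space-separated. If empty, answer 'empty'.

Answer: 13 89 82

Derivation:
pushleft(56): [56]
popleft(): []
pushright(33): [33]
popleft(): []
pushright(1): [1]
pushleft(89): [89, 1]
pushleft(13): [13, 89, 1]
pushright(17): [13, 89, 1, 17]
pushright(4): [13, 89, 1, 17, 4]
popright(): [13, 89, 1, 17]
popright(): [13, 89, 1]
popright(): [13, 89]
pushright(82): [13, 89, 82]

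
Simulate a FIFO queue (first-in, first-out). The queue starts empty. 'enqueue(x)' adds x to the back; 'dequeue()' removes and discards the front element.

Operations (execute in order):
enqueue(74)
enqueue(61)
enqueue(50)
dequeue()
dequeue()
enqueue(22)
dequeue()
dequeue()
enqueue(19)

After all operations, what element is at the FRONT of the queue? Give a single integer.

Answer: 19

Derivation:
enqueue(74): queue = [74]
enqueue(61): queue = [74, 61]
enqueue(50): queue = [74, 61, 50]
dequeue(): queue = [61, 50]
dequeue(): queue = [50]
enqueue(22): queue = [50, 22]
dequeue(): queue = [22]
dequeue(): queue = []
enqueue(19): queue = [19]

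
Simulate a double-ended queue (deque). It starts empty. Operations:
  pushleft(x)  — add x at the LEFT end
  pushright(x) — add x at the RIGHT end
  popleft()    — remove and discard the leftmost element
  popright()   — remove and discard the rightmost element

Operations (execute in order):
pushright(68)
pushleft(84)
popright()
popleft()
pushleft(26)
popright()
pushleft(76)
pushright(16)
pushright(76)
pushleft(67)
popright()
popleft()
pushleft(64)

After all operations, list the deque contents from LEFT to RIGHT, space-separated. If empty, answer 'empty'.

pushright(68): [68]
pushleft(84): [84, 68]
popright(): [84]
popleft(): []
pushleft(26): [26]
popright(): []
pushleft(76): [76]
pushright(16): [76, 16]
pushright(76): [76, 16, 76]
pushleft(67): [67, 76, 16, 76]
popright(): [67, 76, 16]
popleft(): [76, 16]
pushleft(64): [64, 76, 16]

Answer: 64 76 16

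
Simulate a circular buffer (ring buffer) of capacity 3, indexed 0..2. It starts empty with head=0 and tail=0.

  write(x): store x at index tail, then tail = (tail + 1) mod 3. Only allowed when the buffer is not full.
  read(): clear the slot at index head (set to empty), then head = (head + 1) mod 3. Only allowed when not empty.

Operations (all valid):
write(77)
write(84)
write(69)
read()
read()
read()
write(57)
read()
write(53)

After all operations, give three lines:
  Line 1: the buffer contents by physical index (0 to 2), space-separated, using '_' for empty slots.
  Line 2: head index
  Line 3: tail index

Answer: _ 53 _
1
2

Derivation:
write(77): buf=[77 _ _], head=0, tail=1, size=1
write(84): buf=[77 84 _], head=0, tail=2, size=2
write(69): buf=[77 84 69], head=0, tail=0, size=3
read(): buf=[_ 84 69], head=1, tail=0, size=2
read(): buf=[_ _ 69], head=2, tail=0, size=1
read(): buf=[_ _ _], head=0, tail=0, size=0
write(57): buf=[57 _ _], head=0, tail=1, size=1
read(): buf=[_ _ _], head=1, tail=1, size=0
write(53): buf=[_ 53 _], head=1, tail=2, size=1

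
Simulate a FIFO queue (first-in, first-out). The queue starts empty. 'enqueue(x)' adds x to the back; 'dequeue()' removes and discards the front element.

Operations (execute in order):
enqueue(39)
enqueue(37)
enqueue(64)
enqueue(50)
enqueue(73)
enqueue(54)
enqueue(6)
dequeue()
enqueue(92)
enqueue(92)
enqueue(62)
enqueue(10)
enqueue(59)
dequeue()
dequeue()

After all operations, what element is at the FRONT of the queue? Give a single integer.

Answer: 50

Derivation:
enqueue(39): queue = [39]
enqueue(37): queue = [39, 37]
enqueue(64): queue = [39, 37, 64]
enqueue(50): queue = [39, 37, 64, 50]
enqueue(73): queue = [39, 37, 64, 50, 73]
enqueue(54): queue = [39, 37, 64, 50, 73, 54]
enqueue(6): queue = [39, 37, 64, 50, 73, 54, 6]
dequeue(): queue = [37, 64, 50, 73, 54, 6]
enqueue(92): queue = [37, 64, 50, 73, 54, 6, 92]
enqueue(92): queue = [37, 64, 50, 73, 54, 6, 92, 92]
enqueue(62): queue = [37, 64, 50, 73, 54, 6, 92, 92, 62]
enqueue(10): queue = [37, 64, 50, 73, 54, 6, 92, 92, 62, 10]
enqueue(59): queue = [37, 64, 50, 73, 54, 6, 92, 92, 62, 10, 59]
dequeue(): queue = [64, 50, 73, 54, 6, 92, 92, 62, 10, 59]
dequeue(): queue = [50, 73, 54, 6, 92, 92, 62, 10, 59]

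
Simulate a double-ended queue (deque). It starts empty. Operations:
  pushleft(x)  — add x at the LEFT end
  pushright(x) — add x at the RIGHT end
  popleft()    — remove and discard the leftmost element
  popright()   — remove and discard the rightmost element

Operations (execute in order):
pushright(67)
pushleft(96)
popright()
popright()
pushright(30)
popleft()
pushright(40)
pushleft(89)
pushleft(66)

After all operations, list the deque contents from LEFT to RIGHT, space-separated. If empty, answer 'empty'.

Answer: 66 89 40

Derivation:
pushright(67): [67]
pushleft(96): [96, 67]
popright(): [96]
popright(): []
pushright(30): [30]
popleft(): []
pushright(40): [40]
pushleft(89): [89, 40]
pushleft(66): [66, 89, 40]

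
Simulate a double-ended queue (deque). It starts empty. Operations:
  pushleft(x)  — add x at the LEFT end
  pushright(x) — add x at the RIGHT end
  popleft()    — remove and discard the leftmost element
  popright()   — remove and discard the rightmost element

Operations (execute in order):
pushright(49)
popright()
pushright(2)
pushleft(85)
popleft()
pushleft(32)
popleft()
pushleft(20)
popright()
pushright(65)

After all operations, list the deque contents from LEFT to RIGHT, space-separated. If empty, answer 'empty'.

Answer: 20 65

Derivation:
pushright(49): [49]
popright(): []
pushright(2): [2]
pushleft(85): [85, 2]
popleft(): [2]
pushleft(32): [32, 2]
popleft(): [2]
pushleft(20): [20, 2]
popright(): [20]
pushright(65): [20, 65]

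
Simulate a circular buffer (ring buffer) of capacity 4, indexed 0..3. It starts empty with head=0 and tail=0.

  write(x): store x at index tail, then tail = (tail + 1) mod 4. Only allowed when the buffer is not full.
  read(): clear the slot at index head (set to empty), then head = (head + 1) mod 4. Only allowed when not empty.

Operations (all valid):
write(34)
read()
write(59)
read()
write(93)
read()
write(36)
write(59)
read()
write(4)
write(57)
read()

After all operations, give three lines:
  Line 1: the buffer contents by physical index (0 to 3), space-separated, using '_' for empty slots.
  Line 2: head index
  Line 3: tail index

Answer: _ 4 57 _
1
3

Derivation:
write(34): buf=[34 _ _ _], head=0, tail=1, size=1
read(): buf=[_ _ _ _], head=1, tail=1, size=0
write(59): buf=[_ 59 _ _], head=1, tail=2, size=1
read(): buf=[_ _ _ _], head=2, tail=2, size=0
write(93): buf=[_ _ 93 _], head=2, tail=3, size=1
read(): buf=[_ _ _ _], head=3, tail=3, size=0
write(36): buf=[_ _ _ 36], head=3, tail=0, size=1
write(59): buf=[59 _ _ 36], head=3, tail=1, size=2
read(): buf=[59 _ _ _], head=0, tail=1, size=1
write(4): buf=[59 4 _ _], head=0, tail=2, size=2
write(57): buf=[59 4 57 _], head=0, tail=3, size=3
read(): buf=[_ 4 57 _], head=1, tail=3, size=2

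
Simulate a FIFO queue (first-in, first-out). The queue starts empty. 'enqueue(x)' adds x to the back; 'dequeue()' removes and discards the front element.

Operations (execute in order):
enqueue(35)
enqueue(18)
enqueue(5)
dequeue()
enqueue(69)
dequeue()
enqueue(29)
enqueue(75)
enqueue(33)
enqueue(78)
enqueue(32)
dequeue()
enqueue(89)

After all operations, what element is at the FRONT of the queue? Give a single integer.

enqueue(35): queue = [35]
enqueue(18): queue = [35, 18]
enqueue(5): queue = [35, 18, 5]
dequeue(): queue = [18, 5]
enqueue(69): queue = [18, 5, 69]
dequeue(): queue = [5, 69]
enqueue(29): queue = [5, 69, 29]
enqueue(75): queue = [5, 69, 29, 75]
enqueue(33): queue = [5, 69, 29, 75, 33]
enqueue(78): queue = [5, 69, 29, 75, 33, 78]
enqueue(32): queue = [5, 69, 29, 75, 33, 78, 32]
dequeue(): queue = [69, 29, 75, 33, 78, 32]
enqueue(89): queue = [69, 29, 75, 33, 78, 32, 89]

Answer: 69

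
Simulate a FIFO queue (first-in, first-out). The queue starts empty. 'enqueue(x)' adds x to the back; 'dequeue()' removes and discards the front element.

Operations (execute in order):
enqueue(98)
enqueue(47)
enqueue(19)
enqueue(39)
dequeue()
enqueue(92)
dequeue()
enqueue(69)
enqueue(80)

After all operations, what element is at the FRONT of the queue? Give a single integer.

Answer: 19

Derivation:
enqueue(98): queue = [98]
enqueue(47): queue = [98, 47]
enqueue(19): queue = [98, 47, 19]
enqueue(39): queue = [98, 47, 19, 39]
dequeue(): queue = [47, 19, 39]
enqueue(92): queue = [47, 19, 39, 92]
dequeue(): queue = [19, 39, 92]
enqueue(69): queue = [19, 39, 92, 69]
enqueue(80): queue = [19, 39, 92, 69, 80]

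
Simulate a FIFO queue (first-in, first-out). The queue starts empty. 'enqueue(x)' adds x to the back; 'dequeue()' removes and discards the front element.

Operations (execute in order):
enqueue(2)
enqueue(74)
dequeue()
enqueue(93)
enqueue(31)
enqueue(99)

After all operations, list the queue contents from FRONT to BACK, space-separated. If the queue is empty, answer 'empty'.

Answer: 74 93 31 99

Derivation:
enqueue(2): [2]
enqueue(74): [2, 74]
dequeue(): [74]
enqueue(93): [74, 93]
enqueue(31): [74, 93, 31]
enqueue(99): [74, 93, 31, 99]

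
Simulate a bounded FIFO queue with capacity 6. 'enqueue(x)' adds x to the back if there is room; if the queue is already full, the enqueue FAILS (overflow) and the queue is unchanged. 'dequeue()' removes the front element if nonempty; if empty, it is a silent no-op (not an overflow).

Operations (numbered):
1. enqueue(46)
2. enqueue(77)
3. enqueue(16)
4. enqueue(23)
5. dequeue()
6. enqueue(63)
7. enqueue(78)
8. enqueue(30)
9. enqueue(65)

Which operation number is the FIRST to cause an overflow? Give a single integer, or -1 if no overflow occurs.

Answer: 9

Derivation:
1. enqueue(46): size=1
2. enqueue(77): size=2
3. enqueue(16): size=3
4. enqueue(23): size=4
5. dequeue(): size=3
6. enqueue(63): size=4
7. enqueue(78): size=5
8. enqueue(30): size=6
9. enqueue(65): size=6=cap → OVERFLOW (fail)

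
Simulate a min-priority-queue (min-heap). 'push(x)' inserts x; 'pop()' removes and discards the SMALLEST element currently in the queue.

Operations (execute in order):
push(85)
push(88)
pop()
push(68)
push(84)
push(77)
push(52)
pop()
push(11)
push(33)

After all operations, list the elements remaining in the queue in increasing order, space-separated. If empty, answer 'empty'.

Answer: 11 33 68 77 84 88

Derivation:
push(85): heap contents = [85]
push(88): heap contents = [85, 88]
pop() → 85: heap contents = [88]
push(68): heap contents = [68, 88]
push(84): heap contents = [68, 84, 88]
push(77): heap contents = [68, 77, 84, 88]
push(52): heap contents = [52, 68, 77, 84, 88]
pop() → 52: heap contents = [68, 77, 84, 88]
push(11): heap contents = [11, 68, 77, 84, 88]
push(33): heap contents = [11, 33, 68, 77, 84, 88]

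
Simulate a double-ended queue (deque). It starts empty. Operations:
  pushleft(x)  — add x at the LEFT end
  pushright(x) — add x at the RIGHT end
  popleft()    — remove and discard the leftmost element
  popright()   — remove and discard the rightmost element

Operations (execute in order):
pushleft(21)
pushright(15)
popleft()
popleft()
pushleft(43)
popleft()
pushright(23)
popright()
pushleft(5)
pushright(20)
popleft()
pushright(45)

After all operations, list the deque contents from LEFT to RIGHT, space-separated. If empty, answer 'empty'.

pushleft(21): [21]
pushright(15): [21, 15]
popleft(): [15]
popleft(): []
pushleft(43): [43]
popleft(): []
pushright(23): [23]
popright(): []
pushleft(5): [5]
pushright(20): [5, 20]
popleft(): [20]
pushright(45): [20, 45]

Answer: 20 45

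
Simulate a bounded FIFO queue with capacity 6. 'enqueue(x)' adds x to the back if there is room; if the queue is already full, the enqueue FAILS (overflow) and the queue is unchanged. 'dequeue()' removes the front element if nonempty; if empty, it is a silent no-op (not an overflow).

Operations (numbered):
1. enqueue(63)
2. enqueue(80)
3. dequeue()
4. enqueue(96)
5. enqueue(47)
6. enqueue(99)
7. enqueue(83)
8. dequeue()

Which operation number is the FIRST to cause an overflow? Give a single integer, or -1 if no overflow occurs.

1. enqueue(63): size=1
2. enqueue(80): size=2
3. dequeue(): size=1
4. enqueue(96): size=2
5. enqueue(47): size=3
6. enqueue(99): size=4
7. enqueue(83): size=5
8. dequeue(): size=4

Answer: -1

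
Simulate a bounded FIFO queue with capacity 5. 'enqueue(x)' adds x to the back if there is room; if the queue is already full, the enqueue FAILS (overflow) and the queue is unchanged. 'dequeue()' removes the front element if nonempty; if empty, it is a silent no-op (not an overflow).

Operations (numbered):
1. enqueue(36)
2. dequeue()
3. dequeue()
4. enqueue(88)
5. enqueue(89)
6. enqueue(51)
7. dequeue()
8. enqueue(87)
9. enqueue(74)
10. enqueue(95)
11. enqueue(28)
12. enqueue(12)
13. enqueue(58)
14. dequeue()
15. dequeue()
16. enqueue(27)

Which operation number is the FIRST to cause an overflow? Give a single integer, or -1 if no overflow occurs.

1. enqueue(36): size=1
2. dequeue(): size=0
3. dequeue(): empty, no-op, size=0
4. enqueue(88): size=1
5. enqueue(89): size=2
6. enqueue(51): size=3
7. dequeue(): size=2
8. enqueue(87): size=3
9. enqueue(74): size=4
10. enqueue(95): size=5
11. enqueue(28): size=5=cap → OVERFLOW (fail)
12. enqueue(12): size=5=cap → OVERFLOW (fail)
13. enqueue(58): size=5=cap → OVERFLOW (fail)
14. dequeue(): size=4
15. dequeue(): size=3
16. enqueue(27): size=4

Answer: 11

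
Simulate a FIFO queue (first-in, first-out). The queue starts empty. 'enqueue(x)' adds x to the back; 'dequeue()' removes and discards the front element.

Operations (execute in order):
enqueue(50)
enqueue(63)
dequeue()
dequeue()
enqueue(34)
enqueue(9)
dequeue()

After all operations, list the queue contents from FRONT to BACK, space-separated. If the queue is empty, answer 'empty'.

enqueue(50): [50]
enqueue(63): [50, 63]
dequeue(): [63]
dequeue(): []
enqueue(34): [34]
enqueue(9): [34, 9]
dequeue(): [9]

Answer: 9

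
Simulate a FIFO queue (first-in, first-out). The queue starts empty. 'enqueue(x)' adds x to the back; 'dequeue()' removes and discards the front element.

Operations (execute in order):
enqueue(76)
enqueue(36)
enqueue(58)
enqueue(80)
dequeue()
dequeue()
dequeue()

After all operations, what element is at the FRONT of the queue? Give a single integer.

Answer: 80

Derivation:
enqueue(76): queue = [76]
enqueue(36): queue = [76, 36]
enqueue(58): queue = [76, 36, 58]
enqueue(80): queue = [76, 36, 58, 80]
dequeue(): queue = [36, 58, 80]
dequeue(): queue = [58, 80]
dequeue(): queue = [80]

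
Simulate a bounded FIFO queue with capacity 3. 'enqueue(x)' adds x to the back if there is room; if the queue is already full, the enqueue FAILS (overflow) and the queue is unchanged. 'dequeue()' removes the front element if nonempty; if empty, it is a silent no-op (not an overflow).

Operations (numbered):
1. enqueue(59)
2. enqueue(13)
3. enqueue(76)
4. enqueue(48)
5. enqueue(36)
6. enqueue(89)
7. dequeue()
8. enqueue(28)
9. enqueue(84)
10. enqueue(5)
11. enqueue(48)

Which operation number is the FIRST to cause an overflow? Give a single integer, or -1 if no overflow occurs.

Answer: 4

Derivation:
1. enqueue(59): size=1
2. enqueue(13): size=2
3. enqueue(76): size=3
4. enqueue(48): size=3=cap → OVERFLOW (fail)
5. enqueue(36): size=3=cap → OVERFLOW (fail)
6. enqueue(89): size=3=cap → OVERFLOW (fail)
7. dequeue(): size=2
8. enqueue(28): size=3
9. enqueue(84): size=3=cap → OVERFLOW (fail)
10. enqueue(5): size=3=cap → OVERFLOW (fail)
11. enqueue(48): size=3=cap → OVERFLOW (fail)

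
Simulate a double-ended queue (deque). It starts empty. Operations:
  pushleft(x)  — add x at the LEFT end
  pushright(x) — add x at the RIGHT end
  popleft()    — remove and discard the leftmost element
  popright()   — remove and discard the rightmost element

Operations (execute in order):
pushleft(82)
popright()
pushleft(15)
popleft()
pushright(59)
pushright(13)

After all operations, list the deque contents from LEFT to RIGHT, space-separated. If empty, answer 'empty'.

Answer: 59 13

Derivation:
pushleft(82): [82]
popright(): []
pushleft(15): [15]
popleft(): []
pushright(59): [59]
pushright(13): [59, 13]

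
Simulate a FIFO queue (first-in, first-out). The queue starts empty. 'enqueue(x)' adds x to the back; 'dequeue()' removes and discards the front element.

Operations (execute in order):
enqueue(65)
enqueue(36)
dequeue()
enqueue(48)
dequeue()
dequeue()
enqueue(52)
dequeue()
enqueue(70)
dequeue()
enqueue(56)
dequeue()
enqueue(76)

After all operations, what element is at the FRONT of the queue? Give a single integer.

enqueue(65): queue = [65]
enqueue(36): queue = [65, 36]
dequeue(): queue = [36]
enqueue(48): queue = [36, 48]
dequeue(): queue = [48]
dequeue(): queue = []
enqueue(52): queue = [52]
dequeue(): queue = []
enqueue(70): queue = [70]
dequeue(): queue = []
enqueue(56): queue = [56]
dequeue(): queue = []
enqueue(76): queue = [76]

Answer: 76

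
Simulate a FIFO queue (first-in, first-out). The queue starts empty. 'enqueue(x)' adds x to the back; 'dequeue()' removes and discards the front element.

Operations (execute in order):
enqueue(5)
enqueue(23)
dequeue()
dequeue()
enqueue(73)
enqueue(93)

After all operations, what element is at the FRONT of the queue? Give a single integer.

Answer: 73

Derivation:
enqueue(5): queue = [5]
enqueue(23): queue = [5, 23]
dequeue(): queue = [23]
dequeue(): queue = []
enqueue(73): queue = [73]
enqueue(93): queue = [73, 93]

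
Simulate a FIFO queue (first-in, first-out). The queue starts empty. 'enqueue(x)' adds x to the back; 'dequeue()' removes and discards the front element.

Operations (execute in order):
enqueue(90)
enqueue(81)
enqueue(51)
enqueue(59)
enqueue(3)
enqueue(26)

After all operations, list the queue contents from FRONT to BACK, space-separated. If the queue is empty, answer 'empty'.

Answer: 90 81 51 59 3 26

Derivation:
enqueue(90): [90]
enqueue(81): [90, 81]
enqueue(51): [90, 81, 51]
enqueue(59): [90, 81, 51, 59]
enqueue(3): [90, 81, 51, 59, 3]
enqueue(26): [90, 81, 51, 59, 3, 26]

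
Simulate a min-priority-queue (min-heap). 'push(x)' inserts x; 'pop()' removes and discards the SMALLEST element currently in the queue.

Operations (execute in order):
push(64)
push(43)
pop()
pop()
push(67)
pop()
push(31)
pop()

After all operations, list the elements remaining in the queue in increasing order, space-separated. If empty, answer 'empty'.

push(64): heap contents = [64]
push(43): heap contents = [43, 64]
pop() → 43: heap contents = [64]
pop() → 64: heap contents = []
push(67): heap contents = [67]
pop() → 67: heap contents = []
push(31): heap contents = [31]
pop() → 31: heap contents = []

Answer: empty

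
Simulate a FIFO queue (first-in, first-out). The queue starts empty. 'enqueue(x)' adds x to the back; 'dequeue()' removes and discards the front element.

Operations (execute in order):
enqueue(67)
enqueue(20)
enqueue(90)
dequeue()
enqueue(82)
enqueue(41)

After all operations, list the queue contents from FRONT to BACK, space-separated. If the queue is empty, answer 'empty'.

enqueue(67): [67]
enqueue(20): [67, 20]
enqueue(90): [67, 20, 90]
dequeue(): [20, 90]
enqueue(82): [20, 90, 82]
enqueue(41): [20, 90, 82, 41]

Answer: 20 90 82 41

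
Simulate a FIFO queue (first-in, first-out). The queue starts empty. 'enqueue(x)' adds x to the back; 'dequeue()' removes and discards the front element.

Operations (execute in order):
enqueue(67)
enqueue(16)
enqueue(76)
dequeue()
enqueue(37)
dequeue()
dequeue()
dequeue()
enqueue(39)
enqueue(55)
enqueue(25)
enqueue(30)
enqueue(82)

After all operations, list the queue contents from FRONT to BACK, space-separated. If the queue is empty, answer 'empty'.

enqueue(67): [67]
enqueue(16): [67, 16]
enqueue(76): [67, 16, 76]
dequeue(): [16, 76]
enqueue(37): [16, 76, 37]
dequeue(): [76, 37]
dequeue(): [37]
dequeue(): []
enqueue(39): [39]
enqueue(55): [39, 55]
enqueue(25): [39, 55, 25]
enqueue(30): [39, 55, 25, 30]
enqueue(82): [39, 55, 25, 30, 82]

Answer: 39 55 25 30 82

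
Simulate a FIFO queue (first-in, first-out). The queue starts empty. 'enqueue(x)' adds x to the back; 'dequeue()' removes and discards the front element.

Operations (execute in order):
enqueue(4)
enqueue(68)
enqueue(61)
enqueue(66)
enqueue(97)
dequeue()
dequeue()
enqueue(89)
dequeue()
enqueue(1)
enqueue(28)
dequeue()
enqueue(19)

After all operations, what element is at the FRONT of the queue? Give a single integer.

Answer: 97

Derivation:
enqueue(4): queue = [4]
enqueue(68): queue = [4, 68]
enqueue(61): queue = [4, 68, 61]
enqueue(66): queue = [4, 68, 61, 66]
enqueue(97): queue = [4, 68, 61, 66, 97]
dequeue(): queue = [68, 61, 66, 97]
dequeue(): queue = [61, 66, 97]
enqueue(89): queue = [61, 66, 97, 89]
dequeue(): queue = [66, 97, 89]
enqueue(1): queue = [66, 97, 89, 1]
enqueue(28): queue = [66, 97, 89, 1, 28]
dequeue(): queue = [97, 89, 1, 28]
enqueue(19): queue = [97, 89, 1, 28, 19]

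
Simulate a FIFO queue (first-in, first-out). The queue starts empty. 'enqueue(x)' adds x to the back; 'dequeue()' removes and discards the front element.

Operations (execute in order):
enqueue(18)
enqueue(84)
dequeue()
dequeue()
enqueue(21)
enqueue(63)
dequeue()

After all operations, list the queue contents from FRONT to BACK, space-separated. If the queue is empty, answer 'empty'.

Answer: 63

Derivation:
enqueue(18): [18]
enqueue(84): [18, 84]
dequeue(): [84]
dequeue(): []
enqueue(21): [21]
enqueue(63): [21, 63]
dequeue(): [63]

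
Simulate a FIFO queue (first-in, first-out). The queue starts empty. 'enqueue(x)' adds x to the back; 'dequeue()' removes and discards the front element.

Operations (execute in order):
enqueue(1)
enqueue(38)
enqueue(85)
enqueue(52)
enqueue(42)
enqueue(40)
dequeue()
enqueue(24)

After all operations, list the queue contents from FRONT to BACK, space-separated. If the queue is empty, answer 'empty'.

enqueue(1): [1]
enqueue(38): [1, 38]
enqueue(85): [1, 38, 85]
enqueue(52): [1, 38, 85, 52]
enqueue(42): [1, 38, 85, 52, 42]
enqueue(40): [1, 38, 85, 52, 42, 40]
dequeue(): [38, 85, 52, 42, 40]
enqueue(24): [38, 85, 52, 42, 40, 24]

Answer: 38 85 52 42 40 24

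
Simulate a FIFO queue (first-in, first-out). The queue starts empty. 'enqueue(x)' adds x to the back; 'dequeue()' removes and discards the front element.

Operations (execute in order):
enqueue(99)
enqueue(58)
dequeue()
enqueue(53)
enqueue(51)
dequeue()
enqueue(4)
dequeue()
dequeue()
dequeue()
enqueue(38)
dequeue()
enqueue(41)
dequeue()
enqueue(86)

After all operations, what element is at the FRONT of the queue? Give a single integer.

enqueue(99): queue = [99]
enqueue(58): queue = [99, 58]
dequeue(): queue = [58]
enqueue(53): queue = [58, 53]
enqueue(51): queue = [58, 53, 51]
dequeue(): queue = [53, 51]
enqueue(4): queue = [53, 51, 4]
dequeue(): queue = [51, 4]
dequeue(): queue = [4]
dequeue(): queue = []
enqueue(38): queue = [38]
dequeue(): queue = []
enqueue(41): queue = [41]
dequeue(): queue = []
enqueue(86): queue = [86]

Answer: 86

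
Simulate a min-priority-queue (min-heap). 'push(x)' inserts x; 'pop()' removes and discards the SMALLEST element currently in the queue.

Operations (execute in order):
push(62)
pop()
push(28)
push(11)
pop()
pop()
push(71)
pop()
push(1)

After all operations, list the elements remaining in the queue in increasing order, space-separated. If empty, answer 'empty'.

push(62): heap contents = [62]
pop() → 62: heap contents = []
push(28): heap contents = [28]
push(11): heap contents = [11, 28]
pop() → 11: heap contents = [28]
pop() → 28: heap contents = []
push(71): heap contents = [71]
pop() → 71: heap contents = []
push(1): heap contents = [1]

Answer: 1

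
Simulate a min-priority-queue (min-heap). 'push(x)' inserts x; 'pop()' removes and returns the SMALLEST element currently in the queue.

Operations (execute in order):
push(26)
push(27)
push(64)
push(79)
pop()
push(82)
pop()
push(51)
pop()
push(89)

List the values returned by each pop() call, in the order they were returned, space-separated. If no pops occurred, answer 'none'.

push(26): heap contents = [26]
push(27): heap contents = [26, 27]
push(64): heap contents = [26, 27, 64]
push(79): heap contents = [26, 27, 64, 79]
pop() → 26: heap contents = [27, 64, 79]
push(82): heap contents = [27, 64, 79, 82]
pop() → 27: heap contents = [64, 79, 82]
push(51): heap contents = [51, 64, 79, 82]
pop() → 51: heap contents = [64, 79, 82]
push(89): heap contents = [64, 79, 82, 89]

Answer: 26 27 51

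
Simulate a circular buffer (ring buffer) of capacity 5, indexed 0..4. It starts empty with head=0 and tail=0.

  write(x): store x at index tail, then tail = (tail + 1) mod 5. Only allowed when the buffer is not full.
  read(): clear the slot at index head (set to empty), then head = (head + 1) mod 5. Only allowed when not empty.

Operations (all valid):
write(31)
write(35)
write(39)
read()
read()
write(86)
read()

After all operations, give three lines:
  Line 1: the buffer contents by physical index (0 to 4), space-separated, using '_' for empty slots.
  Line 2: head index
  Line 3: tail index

write(31): buf=[31 _ _ _ _], head=0, tail=1, size=1
write(35): buf=[31 35 _ _ _], head=0, tail=2, size=2
write(39): buf=[31 35 39 _ _], head=0, tail=3, size=3
read(): buf=[_ 35 39 _ _], head=1, tail=3, size=2
read(): buf=[_ _ 39 _ _], head=2, tail=3, size=1
write(86): buf=[_ _ 39 86 _], head=2, tail=4, size=2
read(): buf=[_ _ _ 86 _], head=3, tail=4, size=1

Answer: _ _ _ 86 _
3
4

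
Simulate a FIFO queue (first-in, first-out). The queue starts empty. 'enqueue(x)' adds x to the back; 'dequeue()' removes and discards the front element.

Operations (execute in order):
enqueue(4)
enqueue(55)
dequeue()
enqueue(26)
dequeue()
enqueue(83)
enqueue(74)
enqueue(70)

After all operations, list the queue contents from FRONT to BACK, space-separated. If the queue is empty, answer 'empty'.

enqueue(4): [4]
enqueue(55): [4, 55]
dequeue(): [55]
enqueue(26): [55, 26]
dequeue(): [26]
enqueue(83): [26, 83]
enqueue(74): [26, 83, 74]
enqueue(70): [26, 83, 74, 70]

Answer: 26 83 74 70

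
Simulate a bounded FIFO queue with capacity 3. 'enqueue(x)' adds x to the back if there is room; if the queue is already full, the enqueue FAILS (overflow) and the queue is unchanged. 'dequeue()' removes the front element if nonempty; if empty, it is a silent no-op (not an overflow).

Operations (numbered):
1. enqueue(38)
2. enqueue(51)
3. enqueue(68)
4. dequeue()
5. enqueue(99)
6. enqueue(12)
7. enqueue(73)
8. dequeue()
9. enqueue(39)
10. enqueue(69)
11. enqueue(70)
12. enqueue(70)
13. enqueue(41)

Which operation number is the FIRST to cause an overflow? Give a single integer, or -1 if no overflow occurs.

1. enqueue(38): size=1
2. enqueue(51): size=2
3. enqueue(68): size=3
4. dequeue(): size=2
5. enqueue(99): size=3
6. enqueue(12): size=3=cap → OVERFLOW (fail)
7. enqueue(73): size=3=cap → OVERFLOW (fail)
8. dequeue(): size=2
9. enqueue(39): size=3
10. enqueue(69): size=3=cap → OVERFLOW (fail)
11. enqueue(70): size=3=cap → OVERFLOW (fail)
12. enqueue(70): size=3=cap → OVERFLOW (fail)
13. enqueue(41): size=3=cap → OVERFLOW (fail)

Answer: 6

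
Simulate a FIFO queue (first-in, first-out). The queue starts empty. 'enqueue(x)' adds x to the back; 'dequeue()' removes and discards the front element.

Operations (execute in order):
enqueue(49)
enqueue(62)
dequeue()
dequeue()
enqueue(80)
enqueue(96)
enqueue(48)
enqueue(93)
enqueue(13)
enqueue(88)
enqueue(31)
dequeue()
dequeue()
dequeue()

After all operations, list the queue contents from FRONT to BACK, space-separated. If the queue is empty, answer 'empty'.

enqueue(49): [49]
enqueue(62): [49, 62]
dequeue(): [62]
dequeue(): []
enqueue(80): [80]
enqueue(96): [80, 96]
enqueue(48): [80, 96, 48]
enqueue(93): [80, 96, 48, 93]
enqueue(13): [80, 96, 48, 93, 13]
enqueue(88): [80, 96, 48, 93, 13, 88]
enqueue(31): [80, 96, 48, 93, 13, 88, 31]
dequeue(): [96, 48, 93, 13, 88, 31]
dequeue(): [48, 93, 13, 88, 31]
dequeue(): [93, 13, 88, 31]

Answer: 93 13 88 31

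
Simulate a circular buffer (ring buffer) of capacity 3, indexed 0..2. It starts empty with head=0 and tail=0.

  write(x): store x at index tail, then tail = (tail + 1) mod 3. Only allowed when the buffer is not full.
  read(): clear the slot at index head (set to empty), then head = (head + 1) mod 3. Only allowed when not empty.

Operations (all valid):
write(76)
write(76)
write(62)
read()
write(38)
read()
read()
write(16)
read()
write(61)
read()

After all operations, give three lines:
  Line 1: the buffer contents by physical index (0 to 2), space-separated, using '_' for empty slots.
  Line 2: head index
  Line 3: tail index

write(76): buf=[76 _ _], head=0, tail=1, size=1
write(76): buf=[76 76 _], head=0, tail=2, size=2
write(62): buf=[76 76 62], head=0, tail=0, size=3
read(): buf=[_ 76 62], head=1, tail=0, size=2
write(38): buf=[38 76 62], head=1, tail=1, size=3
read(): buf=[38 _ 62], head=2, tail=1, size=2
read(): buf=[38 _ _], head=0, tail=1, size=1
write(16): buf=[38 16 _], head=0, tail=2, size=2
read(): buf=[_ 16 _], head=1, tail=2, size=1
write(61): buf=[_ 16 61], head=1, tail=0, size=2
read(): buf=[_ _ 61], head=2, tail=0, size=1

Answer: _ _ 61
2
0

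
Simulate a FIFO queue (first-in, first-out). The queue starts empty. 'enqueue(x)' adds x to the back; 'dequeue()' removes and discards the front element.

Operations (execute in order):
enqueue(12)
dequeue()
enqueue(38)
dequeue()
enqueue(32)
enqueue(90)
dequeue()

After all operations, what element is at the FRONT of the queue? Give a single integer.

enqueue(12): queue = [12]
dequeue(): queue = []
enqueue(38): queue = [38]
dequeue(): queue = []
enqueue(32): queue = [32]
enqueue(90): queue = [32, 90]
dequeue(): queue = [90]

Answer: 90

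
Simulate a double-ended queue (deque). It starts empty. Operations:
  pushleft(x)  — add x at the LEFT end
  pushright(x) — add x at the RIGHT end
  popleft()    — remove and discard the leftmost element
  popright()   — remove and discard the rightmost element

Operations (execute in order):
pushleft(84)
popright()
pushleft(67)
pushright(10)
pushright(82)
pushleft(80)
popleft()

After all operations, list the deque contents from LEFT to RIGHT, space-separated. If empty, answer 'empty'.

Answer: 67 10 82

Derivation:
pushleft(84): [84]
popright(): []
pushleft(67): [67]
pushright(10): [67, 10]
pushright(82): [67, 10, 82]
pushleft(80): [80, 67, 10, 82]
popleft(): [67, 10, 82]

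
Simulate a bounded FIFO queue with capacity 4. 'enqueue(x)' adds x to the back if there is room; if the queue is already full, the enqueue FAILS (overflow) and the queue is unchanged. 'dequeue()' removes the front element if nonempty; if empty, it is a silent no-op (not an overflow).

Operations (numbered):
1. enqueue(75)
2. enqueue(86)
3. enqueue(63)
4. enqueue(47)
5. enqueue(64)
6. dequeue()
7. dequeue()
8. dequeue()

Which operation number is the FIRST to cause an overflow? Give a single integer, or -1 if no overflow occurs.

1. enqueue(75): size=1
2. enqueue(86): size=2
3. enqueue(63): size=3
4. enqueue(47): size=4
5. enqueue(64): size=4=cap → OVERFLOW (fail)
6. dequeue(): size=3
7. dequeue(): size=2
8. dequeue(): size=1

Answer: 5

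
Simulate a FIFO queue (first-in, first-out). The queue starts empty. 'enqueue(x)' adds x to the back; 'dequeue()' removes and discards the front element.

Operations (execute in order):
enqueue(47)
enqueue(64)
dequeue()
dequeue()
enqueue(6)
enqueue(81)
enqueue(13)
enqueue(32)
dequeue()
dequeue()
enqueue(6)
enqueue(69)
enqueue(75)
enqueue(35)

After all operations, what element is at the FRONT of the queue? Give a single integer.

Answer: 13

Derivation:
enqueue(47): queue = [47]
enqueue(64): queue = [47, 64]
dequeue(): queue = [64]
dequeue(): queue = []
enqueue(6): queue = [6]
enqueue(81): queue = [6, 81]
enqueue(13): queue = [6, 81, 13]
enqueue(32): queue = [6, 81, 13, 32]
dequeue(): queue = [81, 13, 32]
dequeue(): queue = [13, 32]
enqueue(6): queue = [13, 32, 6]
enqueue(69): queue = [13, 32, 6, 69]
enqueue(75): queue = [13, 32, 6, 69, 75]
enqueue(35): queue = [13, 32, 6, 69, 75, 35]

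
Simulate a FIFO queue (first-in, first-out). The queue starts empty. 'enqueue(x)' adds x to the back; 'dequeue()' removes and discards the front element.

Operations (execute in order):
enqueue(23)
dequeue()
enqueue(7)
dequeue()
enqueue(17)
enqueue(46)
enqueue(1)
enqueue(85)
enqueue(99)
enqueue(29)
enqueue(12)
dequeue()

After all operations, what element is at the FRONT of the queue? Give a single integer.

enqueue(23): queue = [23]
dequeue(): queue = []
enqueue(7): queue = [7]
dequeue(): queue = []
enqueue(17): queue = [17]
enqueue(46): queue = [17, 46]
enqueue(1): queue = [17, 46, 1]
enqueue(85): queue = [17, 46, 1, 85]
enqueue(99): queue = [17, 46, 1, 85, 99]
enqueue(29): queue = [17, 46, 1, 85, 99, 29]
enqueue(12): queue = [17, 46, 1, 85, 99, 29, 12]
dequeue(): queue = [46, 1, 85, 99, 29, 12]

Answer: 46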